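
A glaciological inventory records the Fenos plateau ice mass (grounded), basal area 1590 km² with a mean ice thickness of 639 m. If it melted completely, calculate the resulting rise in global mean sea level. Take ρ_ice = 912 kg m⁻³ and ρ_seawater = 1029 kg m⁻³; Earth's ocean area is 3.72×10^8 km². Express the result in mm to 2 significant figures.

Fenos: ice volume = 1590 km² × 639 m = 1016 km³; 1016 × (912/1029) = 900.5 km³ of water.
Spread over 3.72×10^14 m² of ocean, Δh = 9.005×10^11 / 3.72×10^14 = 2.42×10^-3 m = 2.4 mm.

≈ 2.4 mm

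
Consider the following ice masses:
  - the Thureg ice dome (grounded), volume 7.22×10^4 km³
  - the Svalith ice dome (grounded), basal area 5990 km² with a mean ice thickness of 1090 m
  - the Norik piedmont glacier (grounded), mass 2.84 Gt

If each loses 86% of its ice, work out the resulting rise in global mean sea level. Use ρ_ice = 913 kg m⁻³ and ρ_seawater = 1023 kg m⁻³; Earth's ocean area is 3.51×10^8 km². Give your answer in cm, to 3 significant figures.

≈ 17.2 cm

Thureg: 0.86 × 7.22×10^4 km³ × (913/1023) = 5.542×10^4 km³ of water.
Svalith: ice volume = 5990 km² × 1090 m = 6529 km³; 0.86 × 6529 × (913/1023) = 5011 km³ of water.
Norik: 0.86 × 2.84 Gt = 2.442×10^12 kg; dividing by ρ_w = 1023 kg m⁻³ gives 2.387×10^9 m³ of water.
Total added water ≈ 6.043×10^13 m³ over 3.51×10^14 m² → Δh = 0.172 m = 17.2 cm.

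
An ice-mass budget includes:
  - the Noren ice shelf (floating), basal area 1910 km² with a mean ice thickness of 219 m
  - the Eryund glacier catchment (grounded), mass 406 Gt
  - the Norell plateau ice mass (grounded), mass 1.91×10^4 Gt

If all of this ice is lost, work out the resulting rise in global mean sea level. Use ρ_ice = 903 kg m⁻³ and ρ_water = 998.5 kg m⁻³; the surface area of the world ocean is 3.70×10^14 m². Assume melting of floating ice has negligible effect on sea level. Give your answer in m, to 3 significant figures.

≈ 0.0528 m

The Noren ice shelf is floating and already displaces its own weight of water, so its melt adds essentially nothing to sea level.
Eryund: 406 Gt = 4.060×10^14 kg; dividing by ρ_w = 998.5 kg m⁻³ gives 4.066×10^11 m³ of water.
Norell: 1.91×10^4 Gt = 1.910×10^16 kg; dividing by ρ_w = 998.5 kg m⁻³ gives 1.913×10^13 m³ of water.
Total added water ≈ 1.954×10^13 m³ over 3.70×10^14 m² → Δh = 0.0528 m.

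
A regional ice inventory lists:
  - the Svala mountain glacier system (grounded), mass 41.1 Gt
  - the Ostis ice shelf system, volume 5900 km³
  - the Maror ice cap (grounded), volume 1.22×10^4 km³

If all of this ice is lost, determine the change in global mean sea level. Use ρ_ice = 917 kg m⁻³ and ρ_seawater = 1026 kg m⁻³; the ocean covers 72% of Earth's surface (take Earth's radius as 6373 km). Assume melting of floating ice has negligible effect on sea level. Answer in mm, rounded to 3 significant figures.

≈ 29.8 mm

Svala: 41.1 Gt = 4.110×10^13 kg; dividing by ρ_w = 1026 kg m⁻³ gives 4.006×10^10 m³ of water.
The Ostis ice shelf system is floating and already displaces its own weight of water, so its melt adds essentially nothing to sea level.
Maror: 1.22×10^4 km³ × (917/1026) = 1.090×10^4 km³ of water.
Total added water ≈ 1.094×10^13 m³ over 3.67×10^14 m² → Δh = 0.0298 m = 29.8 mm.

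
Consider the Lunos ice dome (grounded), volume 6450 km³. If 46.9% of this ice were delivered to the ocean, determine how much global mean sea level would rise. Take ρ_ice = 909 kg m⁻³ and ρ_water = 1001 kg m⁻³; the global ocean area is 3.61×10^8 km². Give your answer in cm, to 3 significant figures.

≈ 0.761 cm

Lunos: 0.469 × 6450 km³ × (909/1001) = 2747 km³ of water.
Spread over 3.61×10^14 m² of ocean, Δh = 2.747×10^12 / 3.61×10^14 = 7.61×10^-3 m = 0.761 cm.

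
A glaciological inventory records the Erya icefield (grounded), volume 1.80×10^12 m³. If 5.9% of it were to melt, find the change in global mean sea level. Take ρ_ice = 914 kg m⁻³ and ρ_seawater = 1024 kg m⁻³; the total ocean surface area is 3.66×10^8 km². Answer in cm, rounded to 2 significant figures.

≈ 0.026 cm

Erya: 0.059 × 1.80×10^12 m³ × (914/1024) = 9.479×10^10 m³ of water.
Spread over 3.66×10^14 m² of ocean, Δh = 9.479×10^10 / 3.66×10^14 = 2.59×10^-4 m = 0.026 cm.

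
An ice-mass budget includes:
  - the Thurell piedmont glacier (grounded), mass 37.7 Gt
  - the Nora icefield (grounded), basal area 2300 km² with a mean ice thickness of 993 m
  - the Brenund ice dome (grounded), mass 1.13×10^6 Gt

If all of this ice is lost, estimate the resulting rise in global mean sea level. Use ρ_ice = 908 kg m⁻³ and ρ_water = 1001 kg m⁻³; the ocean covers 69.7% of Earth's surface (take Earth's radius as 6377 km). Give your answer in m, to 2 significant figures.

Thurell: 37.7 Gt = 3.770×10^13 kg; dividing by ρ_w = 1001 kg m⁻³ gives 3.766×10^10 m³ of water.
Nora: ice volume = 2300 km² × 993 m = 2284 km³; 2284 × (908/1001) = 2072 km³ of water.
Brenund: 1.13×10^6 Gt = 1.130×10^18 kg; dividing by ρ_w = 1001 kg m⁻³ gives 1.129×10^15 m³ of water.
Total added water ≈ 1.131×10^15 m³ over 3.56×10^14 m² → Δh = 3.18 m.

≈ 3.2 m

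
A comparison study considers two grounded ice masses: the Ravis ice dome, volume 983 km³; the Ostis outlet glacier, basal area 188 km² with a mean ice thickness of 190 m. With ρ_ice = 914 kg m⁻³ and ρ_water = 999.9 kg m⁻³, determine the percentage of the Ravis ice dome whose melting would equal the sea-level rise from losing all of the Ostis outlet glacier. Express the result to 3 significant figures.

≈ 3.63 %

Equal sea-level rise means equal mass of meltwater, i.e. equal mass of ice lost.
Ice mass of Ostis: 3.265×10^13 kg; ice mass of Ravis: 8.985×10^14 kg.
Fraction required = 3.265×10^13 / 8.985×10^14 = 0.0363 → 3.63 %.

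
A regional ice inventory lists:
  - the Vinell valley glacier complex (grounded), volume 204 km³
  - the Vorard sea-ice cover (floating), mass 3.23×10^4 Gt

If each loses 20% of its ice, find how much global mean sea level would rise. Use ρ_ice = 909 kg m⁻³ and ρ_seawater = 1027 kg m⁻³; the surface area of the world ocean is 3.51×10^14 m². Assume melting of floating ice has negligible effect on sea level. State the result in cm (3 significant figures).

Vinell: 0.2 × 204 km³ × (909/1027) = 36.11 km³ of water.
The Vorard sea-ice cover is floating and already displaces its own weight of water, so its melt adds essentially nothing to sea level.
Total added water ≈ 3.611×10^10 m³ over 3.51×10^14 m² → Δh = 1.03×10^-4 m = 0.0103 cm.

≈ 0.0103 cm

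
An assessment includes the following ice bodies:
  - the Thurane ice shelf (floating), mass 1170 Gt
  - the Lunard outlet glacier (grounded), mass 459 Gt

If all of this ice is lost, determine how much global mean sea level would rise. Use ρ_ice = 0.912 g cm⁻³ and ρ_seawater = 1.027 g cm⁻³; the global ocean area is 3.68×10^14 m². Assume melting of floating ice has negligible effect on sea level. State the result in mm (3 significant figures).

≈ 1.21 mm

The Thurane ice shelf is floating and already displaces its own weight of water, so its melt adds essentially nothing to sea level.
Lunard: 459 Gt = 4.590×10^14 kg; dividing by ρ_w = 1.027 g cm⁻³ = 1027 kg m⁻³ gives 4.469×10^11 m³ of water.
Total added water ≈ 4.469×10^11 m³ over 3.68×10^14 m² → Δh = 1.21×10^-3 m = 1.21 mm.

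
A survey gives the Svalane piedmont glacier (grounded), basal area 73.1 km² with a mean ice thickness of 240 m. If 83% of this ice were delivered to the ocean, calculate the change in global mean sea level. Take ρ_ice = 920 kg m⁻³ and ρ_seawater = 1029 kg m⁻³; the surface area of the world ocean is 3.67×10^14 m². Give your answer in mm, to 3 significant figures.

≈ 0.0355 mm

Svalane: ice volume = 73.1 km² × 240 m = 17.54 km³; 0.83 × 17.54 × (920/1029) = 13.02 km³ of water.
Spread over 3.67×10^14 m² of ocean, Δh = 1.302×10^10 / 3.67×10^14 = 3.55×10^-5 m = 0.0355 mm.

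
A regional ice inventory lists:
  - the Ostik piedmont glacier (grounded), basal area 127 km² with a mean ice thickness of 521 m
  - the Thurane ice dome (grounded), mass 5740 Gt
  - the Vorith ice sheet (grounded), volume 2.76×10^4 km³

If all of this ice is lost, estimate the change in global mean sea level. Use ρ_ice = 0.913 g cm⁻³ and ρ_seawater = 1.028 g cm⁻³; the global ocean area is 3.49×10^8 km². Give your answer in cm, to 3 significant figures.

≈ 8.64 cm

Ostik: ice volume = 127 km² × 521 m = 66.17 km³; 66.17 × (913/1028) = 58.77 km³ of water.
Thurane: 5740 Gt = 5.740×10^15 kg; dividing by ρ_w = 1.028 g cm⁻³ = 1028 kg m⁻³ gives 5.584×10^12 m³ of water.
Vorith: 2.76×10^4 km³ × (913/1028) = 2.451×10^4 km³ of water.
Total added water ≈ 3.015×10^13 m³ over 3.49×10^14 m² → Δh = 0.0864 m = 8.64 cm.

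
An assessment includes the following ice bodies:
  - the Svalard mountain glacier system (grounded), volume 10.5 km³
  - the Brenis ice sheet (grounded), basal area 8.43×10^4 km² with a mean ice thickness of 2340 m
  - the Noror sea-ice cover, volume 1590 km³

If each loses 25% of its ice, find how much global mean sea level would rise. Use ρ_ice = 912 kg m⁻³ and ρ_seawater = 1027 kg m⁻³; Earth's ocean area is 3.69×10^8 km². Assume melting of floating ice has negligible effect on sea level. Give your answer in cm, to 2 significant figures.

≈ 12 cm

Svalard: 0.25 × 10.5 km³ × (912/1027) = 2.331 km³ of water.
Brenis: ice volume = 8.43×10^4 km² × 2340 m = 1.973×10^5 km³; 0.25 × 1.973×10^5 × (912/1027) = 4.379×10^4 km³ of water.
The Noror sea-ice cover is floating and already displaces its own weight of water, so its melt adds essentially nothing to sea level.
Total added water ≈ 4.380×10^13 m³ over 3.69×10^14 m² → Δh = 0.119 m = 12 cm.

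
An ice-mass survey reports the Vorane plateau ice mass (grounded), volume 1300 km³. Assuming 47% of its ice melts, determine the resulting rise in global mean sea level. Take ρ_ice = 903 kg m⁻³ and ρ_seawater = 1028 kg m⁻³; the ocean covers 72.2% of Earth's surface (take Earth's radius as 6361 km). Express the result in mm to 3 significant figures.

Vorane: 0.47 × 1300 km³ × (903/1028) = 536.7 km³ of water.
Spread over 3.67×10^14 m² of ocean, Δh = 5.367×10^11 / 3.67×10^14 = 1.46×10^-3 m = 1.46 mm.

≈ 1.46 mm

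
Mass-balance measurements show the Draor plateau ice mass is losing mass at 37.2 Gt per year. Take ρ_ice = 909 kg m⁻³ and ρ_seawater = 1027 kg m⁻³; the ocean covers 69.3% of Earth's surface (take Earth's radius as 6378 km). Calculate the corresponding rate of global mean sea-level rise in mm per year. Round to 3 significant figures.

ρ_w = 1027 kg m⁻³. Annual water volume added = 37.2 Gt / ρ_w = 3.720×10^13 kg / 1027 kg m⁻³ = 3.622×10^10 m³.
Δh per year = 3.622×10^10 / 3.54×10^14 = 1.02×10^-4 m = 0.102 mm.

≈ 0.102 mm/yr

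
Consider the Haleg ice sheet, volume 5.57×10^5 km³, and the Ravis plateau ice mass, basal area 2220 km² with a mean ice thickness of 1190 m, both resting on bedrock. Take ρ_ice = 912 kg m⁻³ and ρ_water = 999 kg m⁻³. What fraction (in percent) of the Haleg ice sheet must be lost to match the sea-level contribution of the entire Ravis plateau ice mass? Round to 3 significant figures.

≈ 0.474 %

Equal sea-level rise means equal mass of meltwater, i.e. equal mass of ice lost.
Ice mass of Ravis: 2.409×10^15 kg; ice mass of Haleg: 5.080×10^17 kg.
Fraction required = 2.409×10^15 / 5.080×10^17 = 4.74×10^-3 → 0.474 %.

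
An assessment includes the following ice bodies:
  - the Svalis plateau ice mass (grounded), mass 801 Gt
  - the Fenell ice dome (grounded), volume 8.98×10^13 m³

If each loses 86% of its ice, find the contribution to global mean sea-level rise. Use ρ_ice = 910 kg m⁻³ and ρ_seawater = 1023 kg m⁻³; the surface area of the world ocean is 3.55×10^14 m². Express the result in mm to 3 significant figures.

≈ 195 mm

Svalis: 0.86 × 801 Gt = 6.889×10^14 kg; dividing by ρ_w = 1023 kg m⁻³ gives 6.734×10^11 m³ of water.
Fenell: 0.86 × 8.98×10^13 m³ × (910/1023) = 6.870×10^13 m³ of water.
Total added water ≈ 6.937×10^13 m³ over 3.55×10^14 m² → Δh = 0.195 m = 195 mm.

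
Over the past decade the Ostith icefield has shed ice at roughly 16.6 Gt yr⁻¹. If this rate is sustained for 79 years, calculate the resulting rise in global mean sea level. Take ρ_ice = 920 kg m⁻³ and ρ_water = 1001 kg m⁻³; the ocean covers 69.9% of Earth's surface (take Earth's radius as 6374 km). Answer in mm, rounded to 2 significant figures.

Total mass lost = 16.6 Gt/yr × 79 yr = 1311 Gt = 1.311×10^15 kg.
ρ_w = 1001 kg m⁻³, so water volume = 1.311×10^15 / 1001 = 1.310×10^12 m³.
Δh = 1.310×10^12 / 3.57×10^14 = 3.67×10^-3 m = 3.7 mm.

≈ 3.7 mm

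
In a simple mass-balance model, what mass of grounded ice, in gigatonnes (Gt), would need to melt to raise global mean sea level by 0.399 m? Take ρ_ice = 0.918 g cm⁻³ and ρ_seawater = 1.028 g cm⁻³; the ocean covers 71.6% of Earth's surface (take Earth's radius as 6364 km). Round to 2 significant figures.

Required water volume = Δh × A = 0.399 m × 3.64×10^14 m² = 1.454×10^14 m³.
ρ_w = 1.028 g cm⁻³ = 1028 kg m⁻³, so the mass of water = 1.454×10^14 m³ × 1028 kg m⁻³ = 1.495×10^17 kg = 1.5×10^5 Gt (and the same mass of ice, by conservation).

≈ 1.5×10^5 Gt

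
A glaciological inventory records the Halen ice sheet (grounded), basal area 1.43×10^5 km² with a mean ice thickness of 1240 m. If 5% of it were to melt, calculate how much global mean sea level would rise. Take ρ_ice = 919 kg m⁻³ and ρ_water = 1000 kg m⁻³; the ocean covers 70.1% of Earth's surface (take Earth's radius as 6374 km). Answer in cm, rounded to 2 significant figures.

≈ 2.3 cm

Halen: ice volume = 1.43×10^5 km² × 1240 m = 1.773×10^5 km³; 0.05 × 1.773×10^5 × (919/1000) = 8148 km³ of water.
Spread over 3.58×10^14 m² of ocean, Δh = 8.148×10^12 / 3.58×10^14 = 0.0228 m = 2.3 cm.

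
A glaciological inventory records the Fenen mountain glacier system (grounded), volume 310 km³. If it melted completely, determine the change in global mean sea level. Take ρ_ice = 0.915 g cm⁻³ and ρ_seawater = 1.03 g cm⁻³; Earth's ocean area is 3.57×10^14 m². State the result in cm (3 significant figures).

≈ 0.0771 cm

Fenen: 310 km³ × (915/1030) = 275.4 km³ of water.
Spread over 3.57×10^14 m² of ocean, Δh = 2.754×10^11 / 3.57×10^14 = 7.71×10^-4 m = 0.0771 cm.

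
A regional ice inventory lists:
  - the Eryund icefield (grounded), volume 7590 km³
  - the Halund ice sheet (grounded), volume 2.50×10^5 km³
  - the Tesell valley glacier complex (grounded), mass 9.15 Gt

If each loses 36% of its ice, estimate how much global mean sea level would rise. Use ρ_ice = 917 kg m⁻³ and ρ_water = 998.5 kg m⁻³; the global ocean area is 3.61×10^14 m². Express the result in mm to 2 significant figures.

Eryund: 0.36 × 7590 km³ × (917/998.5) = 2509 km³ of water.
Halund: 0.36 × 2.50×10^5 km³ × (917/998.5) = 8.265×10^4 km³ of water.
Tesell: 0.36 × 9.15 Gt = 3.294×10^12 kg; dividing by ρ_w = 998.5 kg m⁻³ gives 3.299×10^9 m³ of water.
Total added water ≈ 8.517×10^13 m³ over 3.61×10^14 m² → Δh = 0.236 m = 240 mm.

≈ 240 mm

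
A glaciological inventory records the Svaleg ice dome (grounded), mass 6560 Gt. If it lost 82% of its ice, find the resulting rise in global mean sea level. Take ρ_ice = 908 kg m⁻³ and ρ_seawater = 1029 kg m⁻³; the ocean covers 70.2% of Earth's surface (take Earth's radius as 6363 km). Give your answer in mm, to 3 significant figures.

≈ 14.6 mm

Svaleg: 0.82 × 6560 Gt = 5.379×10^15 kg; dividing by ρ_w = 1029 kg m⁻³ gives 5.228×10^12 m³ of water.
Spread over 3.57×10^14 m² of ocean, Δh = 5.228×10^12 / 3.57×10^14 = 0.0146 m = 14.6 mm.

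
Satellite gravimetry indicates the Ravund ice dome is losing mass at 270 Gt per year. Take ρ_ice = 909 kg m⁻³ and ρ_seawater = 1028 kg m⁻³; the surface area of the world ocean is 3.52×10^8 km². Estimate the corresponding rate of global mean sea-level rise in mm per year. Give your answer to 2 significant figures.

ρ_w = 1028 kg m⁻³. Annual water volume added = 270 Gt / ρ_w = 2.700×10^14 kg / 1028 kg m⁻³ = 2.626×10^11 m³.
Δh per year = 2.626×10^11 / 3.52×10^14 = 7.46×10^-4 m = 0.75 mm.

≈ 0.75 mm/yr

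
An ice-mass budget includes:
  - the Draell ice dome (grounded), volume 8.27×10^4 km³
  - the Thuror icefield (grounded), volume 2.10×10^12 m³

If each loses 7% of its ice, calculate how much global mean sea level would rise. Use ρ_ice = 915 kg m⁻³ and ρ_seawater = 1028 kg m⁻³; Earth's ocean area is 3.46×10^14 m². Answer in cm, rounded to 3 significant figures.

≈ 1.53 cm

Draell: 0.07 × 8.27×10^4 km³ × (915/1028) = 5153 km³ of water.
Thuror: 0.07 × 2.10×10^12 m³ × (915/1028) = 1.308×10^11 m³ of water.
Total added water ≈ 5.284×10^12 m³ over 3.46×10^14 m² → Δh = 0.0153 m = 1.53 cm.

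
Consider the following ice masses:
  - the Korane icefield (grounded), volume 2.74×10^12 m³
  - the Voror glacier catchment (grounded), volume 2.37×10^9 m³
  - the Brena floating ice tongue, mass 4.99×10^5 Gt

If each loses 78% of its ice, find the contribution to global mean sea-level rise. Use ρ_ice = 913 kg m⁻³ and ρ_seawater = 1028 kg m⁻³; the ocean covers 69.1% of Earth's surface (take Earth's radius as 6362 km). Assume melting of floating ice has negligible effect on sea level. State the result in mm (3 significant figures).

≈ 5.41 mm

Korane: 0.78 × 2.74×10^12 m³ × (913/1028) = 1.898×10^12 m³ of water.
Voror: 0.78 × 2.37×10^9 m³ × (913/1028) = 1.642×10^9 m³ of water.
The Brena floating ice tongue is floating and already displaces its own weight of water, so its melt adds essentially nothing to sea level.
Total added water ≈ 1.900×10^12 m³ over 3.51×10^14 m² → Δh = 5.41×10^-3 m = 5.41 mm.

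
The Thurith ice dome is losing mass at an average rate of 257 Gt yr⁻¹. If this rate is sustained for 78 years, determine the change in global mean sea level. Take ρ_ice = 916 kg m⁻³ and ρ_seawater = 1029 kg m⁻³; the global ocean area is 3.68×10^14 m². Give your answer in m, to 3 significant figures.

≈ 0.0529 m

Total mass lost = 257 Gt/yr × 78 yr = 2.005×10^4 Gt = 2.005×10^16 kg.
ρ_w = 1029 kg m⁻³, so water volume = 2.005×10^16 / 1029 = 1.948×10^13 m³.
Δh = 1.948×10^13 / 3.68×10^14 = 0.0529 m.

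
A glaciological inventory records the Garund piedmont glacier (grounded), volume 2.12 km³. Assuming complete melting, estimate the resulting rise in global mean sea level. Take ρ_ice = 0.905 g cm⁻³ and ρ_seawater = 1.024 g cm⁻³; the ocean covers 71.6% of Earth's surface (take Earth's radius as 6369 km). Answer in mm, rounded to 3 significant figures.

≈ 5.13×10^-3 mm

Garund: 2.12 km³ × (905/1024) = 1.874 km³ of water.
Spread over 3.65×10^14 m² of ocean, Δh = 1.874×10^9 / 3.65×10^14 = 5.13×10^-6 m = 5.13×10^-3 mm.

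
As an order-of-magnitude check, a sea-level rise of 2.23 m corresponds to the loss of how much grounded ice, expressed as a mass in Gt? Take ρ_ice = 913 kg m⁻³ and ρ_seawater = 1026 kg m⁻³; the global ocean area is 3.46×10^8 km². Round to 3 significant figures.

Required water volume = Δh × A = 2.23 m × 3.46×10^14 m² = 7.716×10^14 m³.
ρ_w = 1026 kg m⁻³, so the mass of water = 7.716×10^14 m³ × 1026 kg m⁻³ = 7.916×10^17 kg = 7.92×10^5 Gt (and the same mass of ice, by conservation).

≈ 7.92×10^5 Gt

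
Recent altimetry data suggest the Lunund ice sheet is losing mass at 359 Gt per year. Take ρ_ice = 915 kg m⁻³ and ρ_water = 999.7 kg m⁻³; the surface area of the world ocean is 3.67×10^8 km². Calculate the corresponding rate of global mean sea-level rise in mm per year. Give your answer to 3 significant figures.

ρ_w = 999.7 kg m⁻³. Annual water volume added = 359 Gt / ρ_w = 3.590×10^14 kg / 999.7 kg m⁻³ = 3.591×10^11 m³.
Δh per year = 3.591×10^11 / 3.67×10^14 = 9.78×10^-4 m = 0.978 mm.

≈ 0.978 mm/yr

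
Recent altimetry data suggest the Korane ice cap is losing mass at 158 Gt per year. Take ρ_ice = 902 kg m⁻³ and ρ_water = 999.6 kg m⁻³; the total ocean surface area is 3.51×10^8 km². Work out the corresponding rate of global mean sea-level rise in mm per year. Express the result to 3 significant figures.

≈ 0.450 mm/yr

ρ_w = 999.6 kg m⁻³. Annual water volume added = 158 Gt / ρ_w = 1.580×10^14 kg / 999.6 kg m⁻³ = 1.581×10^11 m³.
Δh per year = 1.581×10^11 / 3.51×10^14 = 4.50×10^-4 m = 0.450 mm.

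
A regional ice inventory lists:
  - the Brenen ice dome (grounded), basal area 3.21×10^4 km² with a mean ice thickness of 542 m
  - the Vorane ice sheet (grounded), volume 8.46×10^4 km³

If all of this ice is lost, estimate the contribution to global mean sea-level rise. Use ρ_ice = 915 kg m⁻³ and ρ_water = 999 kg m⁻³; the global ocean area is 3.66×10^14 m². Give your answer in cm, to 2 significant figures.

≈ 26 cm

Brenen: ice volume = 3.21×10^4 km² × 542 m = 1.740×10^4 km³; 1.740×10^4 × (915/999) = 1.594×10^4 km³ of water.
Vorane: 8.46×10^4 km³ × (915/999) = 7.749×10^4 km³ of water.
Total added water ≈ 9.342×10^13 m³ over 3.66×10^14 m² → Δh = 0.255 m = 26 cm.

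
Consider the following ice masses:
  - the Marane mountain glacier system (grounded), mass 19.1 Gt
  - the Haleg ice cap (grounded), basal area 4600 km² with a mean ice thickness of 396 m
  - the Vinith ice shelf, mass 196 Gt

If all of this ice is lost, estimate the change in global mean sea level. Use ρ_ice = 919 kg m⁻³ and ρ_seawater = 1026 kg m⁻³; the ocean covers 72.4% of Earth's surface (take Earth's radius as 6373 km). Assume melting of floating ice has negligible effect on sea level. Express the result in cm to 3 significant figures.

≈ 0.447 cm

Marane: 19.1 Gt = 1.910×10^13 kg; dividing by ρ_w = 1026 kg m⁻³ gives 1.862×10^10 m³ of water.
Haleg: ice volume = 4600 km² × 396 m = 1822 km³; 1822 × (919/1026) = 1632 km³ of water.
The Vinith ice shelf is floating and already displaces its own weight of water, so its melt adds essentially nothing to sea level.
Total added water ≈ 1.650×10^12 m³ over 3.70×10^14 m² → Δh = 4.47×10^-3 m = 0.447 cm.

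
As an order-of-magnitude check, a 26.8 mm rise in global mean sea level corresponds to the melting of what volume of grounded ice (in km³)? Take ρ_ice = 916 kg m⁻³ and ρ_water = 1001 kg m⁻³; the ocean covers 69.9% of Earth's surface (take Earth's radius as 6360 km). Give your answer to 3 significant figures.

≈ 1.04×10^4 km³

Required water volume = Δh × A = 0.0268 m × 3.55×10^14 m² = 9.522×10^12 m³ = 9522 km³.
Ice volume = water volume × ρ_w/ρ_ice = 9522 × 1001/916 = 1.04×10^4 km³.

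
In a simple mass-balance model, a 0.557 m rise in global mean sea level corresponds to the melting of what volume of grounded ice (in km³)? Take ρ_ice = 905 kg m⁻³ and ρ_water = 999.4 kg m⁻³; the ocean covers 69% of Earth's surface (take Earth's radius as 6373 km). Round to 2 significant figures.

Required water volume = Δh × A = 0.557 m × 3.52×10^14 m² = 1.962×10^14 m³ = 1.962×10^5 km³.
Ice volume = water volume × ρ_w/ρ_ice = 1.962×10^5 × 999.4/905 = 2.2×10^5 km³.

≈ 2.2×10^5 km³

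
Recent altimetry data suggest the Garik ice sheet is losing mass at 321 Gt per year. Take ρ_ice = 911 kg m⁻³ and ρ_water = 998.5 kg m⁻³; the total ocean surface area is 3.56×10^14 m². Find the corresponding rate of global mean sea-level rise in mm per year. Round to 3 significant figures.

≈ 0.903 mm/yr

ρ_w = 998.5 kg m⁻³. Annual water volume added = 321 Gt / ρ_w = 3.210×10^14 kg / 998.5 kg m⁻³ = 3.215×10^11 m³.
Δh per year = 3.215×10^11 / 3.56×10^14 = 9.03×10^-4 m = 0.903 mm.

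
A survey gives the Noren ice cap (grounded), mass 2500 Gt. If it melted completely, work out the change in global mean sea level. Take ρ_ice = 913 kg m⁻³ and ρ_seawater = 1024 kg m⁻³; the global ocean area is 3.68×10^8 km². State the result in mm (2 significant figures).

Noren: 2500 Gt = 2.500×10^15 kg; dividing by ρ_w = 1024 kg m⁻³ gives 2.441×10^12 m³ of water.
Spread over 3.68×10^14 m² of ocean, Δh = 2.441×10^12 / 3.68×10^14 = 6.63×10^-3 m = 6.6 mm.

≈ 6.6 mm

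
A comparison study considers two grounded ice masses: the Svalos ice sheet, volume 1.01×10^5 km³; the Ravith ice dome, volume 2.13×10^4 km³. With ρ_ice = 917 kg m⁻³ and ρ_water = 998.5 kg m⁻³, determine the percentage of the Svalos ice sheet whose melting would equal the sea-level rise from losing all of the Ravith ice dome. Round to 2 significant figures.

Equal sea-level rise means equal mass of meltwater, i.e. equal mass of ice lost.
Ice mass of Ravith: 1.953×10^16 kg; ice mass of Svalos: 9.262×10^16 kg.
Fraction required = 1.953×10^16 / 9.262×10^16 = 0.211 → 21 %.

≈ 21 %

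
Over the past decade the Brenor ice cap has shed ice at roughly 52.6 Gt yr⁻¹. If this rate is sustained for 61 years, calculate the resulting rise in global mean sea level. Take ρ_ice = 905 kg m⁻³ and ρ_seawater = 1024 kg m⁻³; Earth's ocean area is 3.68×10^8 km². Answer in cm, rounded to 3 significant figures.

Total mass lost = 52.6 Gt/yr × 61 yr = 3209 Gt = 3.209×10^15 kg.
ρ_w = 1024 kg m⁻³, so water volume = 3.209×10^15 / 1024 = 3.133×10^12 m³.
Δh = 3.133×10^12 / 3.68×10^14 = 8.51×10^-3 m = 0.851 cm.

≈ 0.851 cm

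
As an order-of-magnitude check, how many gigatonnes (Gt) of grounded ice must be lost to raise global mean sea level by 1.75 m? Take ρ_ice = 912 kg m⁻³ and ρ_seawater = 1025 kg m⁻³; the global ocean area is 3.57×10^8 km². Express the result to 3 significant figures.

Required water volume = Δh × A = 1.75 m × 3.57×10^14 m² = 6.248×10^14 m³.
ρ_w = 1025 kg m⁻³, so the mass of water = 6.248×10^14 m³ × 1025 kg m⁻³ = 6.404×10^17 kg = 6.40×10^5 Gt (and the same mass of ice, by conservation).

≈ 6.40×10^5 Gt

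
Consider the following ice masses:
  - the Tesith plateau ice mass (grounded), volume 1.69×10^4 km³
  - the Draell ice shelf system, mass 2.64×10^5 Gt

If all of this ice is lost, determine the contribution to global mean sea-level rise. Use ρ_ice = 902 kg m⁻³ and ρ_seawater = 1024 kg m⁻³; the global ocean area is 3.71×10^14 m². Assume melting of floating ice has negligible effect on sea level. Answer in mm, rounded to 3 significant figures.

≈ 40.1 mm

Tesith: 1.69×10^4 km³ × (902/1024) = 1.489×10^4 km³ of water.
The Draell ice shelf system is floating and already displaces its own weight of water, so its melt adds essentially nothing to sea level.
Total added water ≈ 1.489×10^13 m³ over 3.71×10^14 m² → Δh = 0.0401 m = 40.1 mm.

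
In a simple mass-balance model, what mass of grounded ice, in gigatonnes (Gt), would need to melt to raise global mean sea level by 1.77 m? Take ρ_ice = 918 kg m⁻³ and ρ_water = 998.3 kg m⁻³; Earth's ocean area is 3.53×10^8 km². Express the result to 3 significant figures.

Required water volume = Δh × A = 1.77 m × 3.53×10^14 m² = 6.248×10^14 m³.
ρ_w = 998.3 kg m⁻³, so the mass of water = 6.248×10^14 m³ × 998.3 kg m⁻³ = 6.237×10^17 kg = 6.24×10^5 Gt (and the same mass of ice, by conservation).

≈ 6.24×10^5 Gt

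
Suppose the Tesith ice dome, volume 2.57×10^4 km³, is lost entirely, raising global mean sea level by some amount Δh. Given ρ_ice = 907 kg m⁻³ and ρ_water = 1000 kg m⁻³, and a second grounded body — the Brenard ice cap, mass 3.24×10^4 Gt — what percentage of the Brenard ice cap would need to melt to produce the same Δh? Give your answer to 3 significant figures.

≈ 71.9 %

Equal sea-level rise means equal mass of meltwater, i.e. equal mass of ice lost.
Ice mass of Tesith: 2.331×10^16 kg; ice mass of Brenard: 3.240×10^16 kg.
Fraction required = 2.331×10^16 / 3.240×10^16 = 0.719 → 71.9 %.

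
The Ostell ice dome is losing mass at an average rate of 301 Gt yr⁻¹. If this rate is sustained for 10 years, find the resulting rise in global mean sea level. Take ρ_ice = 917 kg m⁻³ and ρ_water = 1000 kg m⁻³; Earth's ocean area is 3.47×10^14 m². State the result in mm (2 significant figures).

≈ 8.7 mm

Total mass lost = 301 Gt/yr × 10 yr = 3010 Gt = 3.010×10^15 kg.
ρ_w = 1000 kg m⁻³, so water volume = 3.010×10^15 / 1000 = 3.010×10^12 m³.
Δh = 3.010×10^12 / 3.47×10^14 = 8.67×10^-3 m = 8.7 mm.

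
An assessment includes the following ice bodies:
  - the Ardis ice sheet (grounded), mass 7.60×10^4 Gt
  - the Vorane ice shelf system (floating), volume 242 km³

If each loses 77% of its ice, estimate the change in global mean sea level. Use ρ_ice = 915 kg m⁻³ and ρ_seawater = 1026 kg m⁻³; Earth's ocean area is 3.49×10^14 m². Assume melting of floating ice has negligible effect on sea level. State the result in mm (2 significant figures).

≈ 160 mm

Ardis: 0.77 × 7.60×10^4 Gt = 5.852×10^16 kg; dividing by ρ_w = 1026 kg m⁻³ gives 5.704×10^13 m³ of water.
The Vorane ice shelf system is floating and already displaces its own weight of water, so its melt adds essentially nothing to sea level.
Total added water ≈ 5.704×10^13 m³ over 3.49×10^14 m² → Δh = 0.163 m = 160 mm.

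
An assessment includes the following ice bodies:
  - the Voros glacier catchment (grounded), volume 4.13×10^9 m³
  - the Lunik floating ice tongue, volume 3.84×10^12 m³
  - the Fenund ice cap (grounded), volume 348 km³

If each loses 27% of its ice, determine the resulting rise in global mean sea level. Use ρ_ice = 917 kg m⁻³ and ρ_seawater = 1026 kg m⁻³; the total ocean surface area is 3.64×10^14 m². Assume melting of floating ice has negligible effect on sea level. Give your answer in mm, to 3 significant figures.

Voros: 0.27 × 4.13×10^9 m³ × (917/1026) = 9.966×10^8 m³ of water.
The Lunik floating ice tongue is floating and already displaces its own weight of water, so its melt adds essentially nothing to sea level.
Fenund: 0.27 × 348 km³ × (917/1026) = 83.98 km³ of water.
Total added water ≈ 8.497×10^10 m³ over 3.64×10^14 m² → Δh = 2.33×10^-4 m = 0.233 mm.

≈ 0.233 mm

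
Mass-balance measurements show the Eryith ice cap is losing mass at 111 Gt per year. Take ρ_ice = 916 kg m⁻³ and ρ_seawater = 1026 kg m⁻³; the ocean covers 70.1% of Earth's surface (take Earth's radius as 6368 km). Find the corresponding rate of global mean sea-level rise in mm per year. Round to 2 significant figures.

≈ 0.30 mm/yr

ρ_w = 1026 kg m⁻³. Annual water volume added = 111 Gt / ρ_w = 1.110×10^14 kg / 1026 kg m⁻³ = 1.082×10^11 m³.
Δh per year = 1.082×10^11 / 3.57×10^14 = 3.03×10^-4 m = 0.30 mm.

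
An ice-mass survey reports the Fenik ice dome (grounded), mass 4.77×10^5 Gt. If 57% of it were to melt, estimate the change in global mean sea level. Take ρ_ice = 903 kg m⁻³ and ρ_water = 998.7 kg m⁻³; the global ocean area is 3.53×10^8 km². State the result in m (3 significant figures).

≈ 0.771 m

Fenik: 0.57 × 4.77×10^5 Gt = 2.719×10^17 kg; dividing by ρ_w = 998.7 kg m⁻³ gives 2.722×10^14 m³ of water.
Spread over 3.53×10^14 m² of ocean, Δh = 2.722×10^14 / 3.53×10^14 = 0.771 m.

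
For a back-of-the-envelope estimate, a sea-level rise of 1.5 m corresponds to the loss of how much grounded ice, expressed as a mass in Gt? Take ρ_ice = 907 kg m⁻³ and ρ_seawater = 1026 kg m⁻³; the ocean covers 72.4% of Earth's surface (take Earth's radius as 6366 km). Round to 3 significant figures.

Required water volume = Δh × A = 1.5 m × 3.69×10^14 m² = 5.531×10^14 m³.
ρ_w = 1026 kg m⁻³, so the mass of water = 5.531×10^14 m³ × 1026 kg m⁻³ = 5.674×10^17 kg = 5.67×10^5 Gt (and the same mass of ice, by conservation).

≈ 5.67×10^5 Gt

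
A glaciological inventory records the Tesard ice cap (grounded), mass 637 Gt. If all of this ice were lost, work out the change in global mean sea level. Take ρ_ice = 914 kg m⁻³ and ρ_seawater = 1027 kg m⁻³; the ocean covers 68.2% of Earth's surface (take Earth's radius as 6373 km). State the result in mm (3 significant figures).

≈ 1.78 mm

Tesard: 637 Gt = 6.370×10^14 kg; dividing by ρ_w = 1027 kg m⁻³ gives 6.203×10^11 m³ of water.
Spread over 3.48×10^14 m² of ocean, Δh = 6.203×10^11 / 3.48×10^14 = 1.78×10^-3 m = 1.78 mm.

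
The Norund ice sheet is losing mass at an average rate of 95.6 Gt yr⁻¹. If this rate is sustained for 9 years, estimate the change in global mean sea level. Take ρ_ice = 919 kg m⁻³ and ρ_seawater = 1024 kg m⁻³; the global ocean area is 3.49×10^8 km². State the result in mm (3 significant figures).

≈ 2.41 mm

Total mass lost = 95.6 Gt/yr × 9 yr = 860.4 Gt = 8.604×10^14 kg.
ρ_w = 1024 kg m⁻³, so water volume = 8.604×10^14 / 1024 = 8.402×10^11 m³.
Δh = 8.402×10^11 / 3.49×10^14 = 2.41×10^-3 m = 2.41 mm.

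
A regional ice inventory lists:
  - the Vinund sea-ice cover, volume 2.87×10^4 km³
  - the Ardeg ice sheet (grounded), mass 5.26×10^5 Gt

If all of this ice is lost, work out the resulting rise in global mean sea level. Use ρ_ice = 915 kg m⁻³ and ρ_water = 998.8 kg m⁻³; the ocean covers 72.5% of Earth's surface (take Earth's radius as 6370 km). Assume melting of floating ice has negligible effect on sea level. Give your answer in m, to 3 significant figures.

The Vinund sea-ice cover is floating and already displaces its own weight of water, so its melt adds essentially nothing to sea level.
Ardeg: 5.26×10^5 Gt = 5.260×10^17 kg; dividing by ρ_w = 998.8 kg m⁻³ gives 5.266×10^14 m³ of water.
Total added water ≈ 5.266×10^14 m³ over 3.70×10^14 m² → Δh = 1.42 m.

≈ 1.42 m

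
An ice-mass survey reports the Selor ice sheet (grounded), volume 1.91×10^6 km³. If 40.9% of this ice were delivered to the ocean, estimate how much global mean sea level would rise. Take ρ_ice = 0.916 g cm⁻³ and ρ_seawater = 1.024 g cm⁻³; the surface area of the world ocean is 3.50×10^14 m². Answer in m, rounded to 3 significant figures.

≈ 2.00 m

Selor: 0.409 × 1.91×10^6 km³ × (916/1024) = 6.988×10^5 km³ of water.
Spread over 3.50×10^14 m² of ocean, Δh = 6.988×10^14 / 3.50×10^14 = 2.00 m.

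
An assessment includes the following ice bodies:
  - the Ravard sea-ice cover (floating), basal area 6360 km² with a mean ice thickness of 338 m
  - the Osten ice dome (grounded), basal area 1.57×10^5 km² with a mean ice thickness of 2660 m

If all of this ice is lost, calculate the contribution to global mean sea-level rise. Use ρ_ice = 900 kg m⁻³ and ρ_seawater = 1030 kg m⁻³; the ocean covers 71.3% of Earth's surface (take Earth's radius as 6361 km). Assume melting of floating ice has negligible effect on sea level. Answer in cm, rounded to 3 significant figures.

The Ravard sea-ice cover is floating and already displaces its own weight of water, so its melt adds essentially nothing to sea level.
Osten: ice volume = 1.57×10^5 km² × 2660 m = 4.176×10^5 km³; 4.176×10^5 × (900/1030) = 3.649×10^5 km³ of water.
Total added water ≈ 3.649×10^14 m³ over 3.63×10^14 m² → Δh = 1.01 m = 101 cm.

≈ 101 cm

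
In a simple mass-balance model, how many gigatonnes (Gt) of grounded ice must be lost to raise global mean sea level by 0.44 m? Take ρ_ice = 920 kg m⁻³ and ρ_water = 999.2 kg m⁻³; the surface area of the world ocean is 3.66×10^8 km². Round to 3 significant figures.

Required water volume = Δh × A = 0.44 m × 3.66×10^14 m² = 1.610×10^14 m³.
ρ_w = 999.2 kg m⁻³, so the mass of water = 1.610×10^14 m³ × 999.2 kg m⁻³ = 1.609×10^17 kg = 1.61×10^5 Gt (and the same mass of ice, by conservation).

≈ 1.61×10^5 Gt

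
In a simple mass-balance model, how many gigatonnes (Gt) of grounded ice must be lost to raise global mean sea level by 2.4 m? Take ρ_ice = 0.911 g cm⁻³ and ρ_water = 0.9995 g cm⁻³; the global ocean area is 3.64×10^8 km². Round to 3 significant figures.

≈ 8.73×10^5 Gt

Required water volume = Δh × A = 2.4 m × 3.64×10^14 m² = 8.736×10^14 m³.
ρ_w = 0.9995 g cm⁻³ = 999.5 kg m⁻³, so the mass of water = 8.736×10^14 m³ × 999.5 kg m⁻³ = 8.732×10^17 kg = 8.73×10^5 Gt (and the same mass of ice, by conservation).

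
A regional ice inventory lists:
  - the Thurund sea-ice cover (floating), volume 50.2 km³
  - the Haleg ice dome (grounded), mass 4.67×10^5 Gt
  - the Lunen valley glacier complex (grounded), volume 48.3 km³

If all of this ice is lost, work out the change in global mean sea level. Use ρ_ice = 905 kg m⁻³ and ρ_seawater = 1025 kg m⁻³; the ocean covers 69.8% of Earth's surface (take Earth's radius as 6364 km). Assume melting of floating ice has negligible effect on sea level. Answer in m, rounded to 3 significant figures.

The Thurund sea-ice cover is floating and already displaces its own weight of water, so its melt adds essentially nothing to sea level.
Haleg: 4.67×10^5 Gt = 4.670×10^17 kg; dividing by ρ_w = 1025 kg m⁻³ gives 4.556×10^14 m³ of water.
Lunen: 48.3 km³ × (905/1025) = 42.65 km³ of water.
Total added water ≈ 4.557×10^14 m³ over 3.55×10^14 m² → Δh = 1.28 m.

≈ 1.28 m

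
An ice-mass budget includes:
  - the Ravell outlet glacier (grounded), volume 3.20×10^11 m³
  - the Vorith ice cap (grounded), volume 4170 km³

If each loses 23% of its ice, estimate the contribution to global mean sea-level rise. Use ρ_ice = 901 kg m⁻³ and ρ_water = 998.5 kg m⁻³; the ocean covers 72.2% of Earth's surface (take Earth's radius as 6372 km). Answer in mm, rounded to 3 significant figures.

≈ 2.53 mm

Ravell: 0.23 × 3.20×10^11 m³ × (901/998.5) = 6.641×10^10 m³ of water.
Vorith: 0.23 × 4170 km³ × (901/998.5) = 865.4 km³ of water.
Total added water ≈ 9.319×10^11 m³ over 3.68×10^14 m² → Δh = 2.53×10^-3 m = 2.53 mm.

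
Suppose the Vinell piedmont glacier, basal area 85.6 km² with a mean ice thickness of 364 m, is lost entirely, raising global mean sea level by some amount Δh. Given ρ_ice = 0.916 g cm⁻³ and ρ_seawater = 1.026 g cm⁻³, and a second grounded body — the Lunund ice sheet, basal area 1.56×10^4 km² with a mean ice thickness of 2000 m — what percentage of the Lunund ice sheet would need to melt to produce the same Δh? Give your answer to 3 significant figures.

Equal sea-level rise means equal mass of meltwater, i.e. equal mass of ice lost.
Ice mass of Vinell: 2.854×10^13 kg; ice mass of Lunund: 2.858×10^16 kg.
Fraction required = 2.854×10^13 / 2.858×10^16 = 9.99×10^-4 → 0.0999 %.

≈ 0.0999 %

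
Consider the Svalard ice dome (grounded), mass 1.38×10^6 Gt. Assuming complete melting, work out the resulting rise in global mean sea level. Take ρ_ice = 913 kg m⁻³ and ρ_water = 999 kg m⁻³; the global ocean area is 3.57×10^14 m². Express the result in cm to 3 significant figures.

≈ 387 cm

Svalard: 1.38×10^6 Gt = 1.380×10^18 kg; dividing by ρ_w = 999 kg m⁻³ gives 1.381×10^15 m³ of water.
Spread over 3.57×10^14 m² of ocean, Δh = 1.381×10^15 / 3.57×10^14 = 3.87 m = 387 cm.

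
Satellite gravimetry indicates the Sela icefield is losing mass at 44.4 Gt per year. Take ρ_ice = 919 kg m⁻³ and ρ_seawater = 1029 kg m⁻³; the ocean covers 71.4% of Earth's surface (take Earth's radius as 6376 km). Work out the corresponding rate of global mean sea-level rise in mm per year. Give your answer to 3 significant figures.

ρ_w = 1029 kg m⁻³. Annual water volume added = 44.4 Gt / ρ_w = 4.440×10^13 kg / 1029 kg m⁻³ = 4.315×10^10 m³.
Δh per year = 4.315×10^10 / 3.65×10^14 = 1.18×10^-4 m = 0.118 mm.

≈ 0.118 mm/yr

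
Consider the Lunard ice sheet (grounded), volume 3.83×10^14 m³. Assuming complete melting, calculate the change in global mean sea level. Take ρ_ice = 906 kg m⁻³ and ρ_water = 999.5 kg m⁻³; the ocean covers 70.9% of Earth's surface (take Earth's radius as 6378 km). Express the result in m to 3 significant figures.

Lunard: 3.83×10^14 m³ × (906/999.5) = 3.472×10^14 m³ of water.
Spread over 3.62×10^14 m² of ocean, Δh = 3.472×10^14 / 3.62×10^14 = 0.958 m.

≈ 0.958 m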